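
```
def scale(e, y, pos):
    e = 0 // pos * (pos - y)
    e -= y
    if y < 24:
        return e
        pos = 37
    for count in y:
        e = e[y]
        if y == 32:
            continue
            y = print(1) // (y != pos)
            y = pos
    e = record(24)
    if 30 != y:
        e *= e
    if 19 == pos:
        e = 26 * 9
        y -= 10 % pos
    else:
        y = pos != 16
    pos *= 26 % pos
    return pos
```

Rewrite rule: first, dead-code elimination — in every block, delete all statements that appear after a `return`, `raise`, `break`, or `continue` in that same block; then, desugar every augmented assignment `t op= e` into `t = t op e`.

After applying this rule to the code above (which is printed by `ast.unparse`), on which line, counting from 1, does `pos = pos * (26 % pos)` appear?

Transformed code:
def scale(e, y, pos):
    e = 0 // pos * (pos - y)
    e = e - y
    if y < 24:
        return e
    for count in y:
        e = e[y]
        if y == 32:
            continue
    e = record(24)
    if 30 != y:
        e = e * e
    if 19 == pos:
        e = 26 * 9
        y = y - 10 % pos
    else:
        y = pos != 16
    pos = pos * (26 % pos)
    return pos

18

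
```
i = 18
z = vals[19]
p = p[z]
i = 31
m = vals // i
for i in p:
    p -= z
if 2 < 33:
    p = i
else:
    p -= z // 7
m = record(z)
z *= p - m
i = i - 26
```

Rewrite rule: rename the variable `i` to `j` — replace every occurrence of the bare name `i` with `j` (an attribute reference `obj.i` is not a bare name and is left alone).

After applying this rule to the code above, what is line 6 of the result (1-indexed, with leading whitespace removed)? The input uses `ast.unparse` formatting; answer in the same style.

Transformed code:
j = 18
z = vals[19]
p = p[z]
j = 31
m = vals // j
for j in p:
    p -= z
if 2 < 33:
    p = j
else:
    p -= z // 7
m = record(z)
z *= p - m
j = j - 26

for j in p:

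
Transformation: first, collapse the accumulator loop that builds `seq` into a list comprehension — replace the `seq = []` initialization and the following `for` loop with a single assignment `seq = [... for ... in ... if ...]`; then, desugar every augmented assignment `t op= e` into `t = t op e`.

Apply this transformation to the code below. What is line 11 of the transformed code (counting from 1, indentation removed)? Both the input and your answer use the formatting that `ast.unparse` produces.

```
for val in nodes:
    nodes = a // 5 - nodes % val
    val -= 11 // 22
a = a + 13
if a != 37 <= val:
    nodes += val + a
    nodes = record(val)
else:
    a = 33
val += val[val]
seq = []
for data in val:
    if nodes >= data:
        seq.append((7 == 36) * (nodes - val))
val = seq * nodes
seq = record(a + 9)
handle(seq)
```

Transformed code:
for val in nodes:
    nodes = a // 5 - nodes % val
    val = val - 11 // 22
a = a + 13
if a != 37 <= val:
    nodes = nodes + (val + a)
    nodes = record(val)
else:
    a = 33
val = val + val[val]
seq = [(7 == 36) * (nodes - val) for data in val if nodes >= data]
val = seq * nodes
seq = record(a + 9)
handle(seq)

seq = [(7 == 36) * (nodes - val) for data in val if nodes >= data]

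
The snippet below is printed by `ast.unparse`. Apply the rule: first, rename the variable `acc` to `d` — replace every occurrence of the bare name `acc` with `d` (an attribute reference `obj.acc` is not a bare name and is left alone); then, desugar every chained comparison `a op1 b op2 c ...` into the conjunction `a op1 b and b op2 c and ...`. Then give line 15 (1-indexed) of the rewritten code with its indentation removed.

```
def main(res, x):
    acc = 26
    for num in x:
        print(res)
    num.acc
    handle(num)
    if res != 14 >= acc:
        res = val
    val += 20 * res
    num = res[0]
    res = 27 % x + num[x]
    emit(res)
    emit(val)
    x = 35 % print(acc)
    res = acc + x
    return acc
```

res = d + x

Transformed code:
def main(res, x):
    d = 26
    for num in x:
        print(res)
    num.acc
    handle(num)
    if res != 14 and 14 >= d:
        res = val
    val += 20 * res
    num = res[0]
    res = 27 % x + num[x]
    emit(res)
    emit(val)
    x = 35 % print(d)
    res = d + x
    return d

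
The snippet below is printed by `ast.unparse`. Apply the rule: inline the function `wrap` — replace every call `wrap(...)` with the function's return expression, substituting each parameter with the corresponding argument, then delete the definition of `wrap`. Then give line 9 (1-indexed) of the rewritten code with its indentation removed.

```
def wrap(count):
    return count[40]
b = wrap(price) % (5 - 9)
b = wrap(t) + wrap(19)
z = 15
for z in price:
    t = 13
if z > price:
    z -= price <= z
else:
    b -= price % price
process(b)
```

b -= price % price

Transformed code:
b = price[40] % (5 - 9)
b = t[40] + 19[40]
z = 15
for z in price:
    t = 13
if z > price:
    z -= price <= z
else:
    b -= price % price
process(b)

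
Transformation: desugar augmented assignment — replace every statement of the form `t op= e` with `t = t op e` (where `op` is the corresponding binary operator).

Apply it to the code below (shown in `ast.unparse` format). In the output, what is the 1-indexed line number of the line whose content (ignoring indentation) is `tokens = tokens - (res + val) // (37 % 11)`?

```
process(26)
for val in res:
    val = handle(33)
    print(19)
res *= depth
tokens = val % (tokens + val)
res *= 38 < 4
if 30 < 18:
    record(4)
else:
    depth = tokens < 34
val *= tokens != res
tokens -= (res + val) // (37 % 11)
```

13

Transformed code:
process(26)
for val in res:
    val = handle(33)
    print(19)
res = res * depth
tokens = val % (tokens + val)
res = res * (38 < 4)
if 30 < 18:
    record(4)
else:
    depth = tokens < 34
val = val * (tokens != res)
tokens = tokens - (res + val) // (37 % 11)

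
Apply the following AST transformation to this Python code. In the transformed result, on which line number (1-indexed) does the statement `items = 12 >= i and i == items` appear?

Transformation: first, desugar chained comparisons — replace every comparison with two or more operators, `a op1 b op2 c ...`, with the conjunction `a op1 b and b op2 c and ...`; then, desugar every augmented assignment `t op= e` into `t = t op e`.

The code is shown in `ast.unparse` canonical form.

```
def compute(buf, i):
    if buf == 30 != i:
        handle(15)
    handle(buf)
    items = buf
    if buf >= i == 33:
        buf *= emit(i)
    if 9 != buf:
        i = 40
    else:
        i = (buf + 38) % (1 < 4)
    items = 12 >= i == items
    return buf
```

12

Transformed code:
def compute(buf, i):
    if buf == 30 and 30 != i:
        handle(15)
    handle(buf)
    items = buf
    if buf >= i and i == 33:
        buf = buf * emit(i)
    if 9 != buf:
        i = 40
    else:
        i = (buf + 38) % (1 < 4)
    items = 12 >= i and i == items
    return buf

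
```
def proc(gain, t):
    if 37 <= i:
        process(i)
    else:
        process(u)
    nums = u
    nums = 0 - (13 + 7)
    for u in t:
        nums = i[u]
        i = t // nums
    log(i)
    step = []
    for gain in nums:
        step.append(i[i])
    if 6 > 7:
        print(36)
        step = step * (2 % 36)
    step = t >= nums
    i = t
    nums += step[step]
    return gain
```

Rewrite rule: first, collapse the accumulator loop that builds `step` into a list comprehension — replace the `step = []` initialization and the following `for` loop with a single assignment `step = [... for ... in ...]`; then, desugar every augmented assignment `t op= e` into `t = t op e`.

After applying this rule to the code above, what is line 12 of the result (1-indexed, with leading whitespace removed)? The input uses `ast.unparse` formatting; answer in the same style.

step = [i[i] for gain in nums]

Transformed code:
def proc(gain, t):
    if 37 <= i:
        process(i)
    else:
        process(u)
    nums = u
    nums = 0 - (13 + 7)
    for u in t:
        nums = i[u]
        i = t // nums
    log(i)
    step = [i[i] for gain in nums]
    if 6 > 7:
        print(36)
        step = step * (2 % 36)
    step = t >= nums
    i = t
    nums = nums + step[step]
    return gain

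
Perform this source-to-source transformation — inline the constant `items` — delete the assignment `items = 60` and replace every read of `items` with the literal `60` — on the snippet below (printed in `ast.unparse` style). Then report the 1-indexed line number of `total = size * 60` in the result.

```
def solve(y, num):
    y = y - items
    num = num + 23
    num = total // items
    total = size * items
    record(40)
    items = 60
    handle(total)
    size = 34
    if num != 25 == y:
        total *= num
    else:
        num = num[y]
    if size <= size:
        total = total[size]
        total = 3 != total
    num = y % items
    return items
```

5

Transformed code:
def solve(y, num):
    y = y - 60
    num = num + 23
    num = total // 60
    total = size * 60
    record(40)
    handle(total)
    size = 34
    if num != 25 == y:
        total *= num
    else:
        num = num[y]
    if size <= size:
        total = total[size]
        total = 3 != total
    num = y % 60
    return 60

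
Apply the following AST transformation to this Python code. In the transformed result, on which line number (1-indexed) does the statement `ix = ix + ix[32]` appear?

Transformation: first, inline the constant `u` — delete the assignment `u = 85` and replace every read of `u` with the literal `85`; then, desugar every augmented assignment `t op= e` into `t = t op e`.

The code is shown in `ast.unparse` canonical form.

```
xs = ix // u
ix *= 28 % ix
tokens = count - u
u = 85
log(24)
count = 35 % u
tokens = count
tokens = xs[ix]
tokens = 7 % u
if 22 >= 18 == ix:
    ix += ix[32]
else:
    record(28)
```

10

Transformed code:
xs = ix // 85
ix = ix * (28 % ix)
tokens = count - 85
log(24)
count = 35 % 85
tokens = count
tokens = xs[ix]
tokens = 7 % 85
if 22 >= 18 == ix:
    ix = ix + ix[32]
else:
    record(28)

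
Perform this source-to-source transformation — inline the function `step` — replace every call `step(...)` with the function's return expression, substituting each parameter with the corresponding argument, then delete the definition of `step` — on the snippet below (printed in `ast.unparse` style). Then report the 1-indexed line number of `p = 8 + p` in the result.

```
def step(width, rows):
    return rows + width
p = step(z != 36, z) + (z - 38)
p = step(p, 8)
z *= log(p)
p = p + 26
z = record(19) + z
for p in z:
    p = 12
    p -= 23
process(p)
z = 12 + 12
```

2

Transformed code:
p = z + (z != 36) + (z - 38)
p = 8 + p
z *= log(p)
p = p + 26
z = record(19) + z
for p in z:
    p = 12
    p -= 23
process(p)
z = 12 + 12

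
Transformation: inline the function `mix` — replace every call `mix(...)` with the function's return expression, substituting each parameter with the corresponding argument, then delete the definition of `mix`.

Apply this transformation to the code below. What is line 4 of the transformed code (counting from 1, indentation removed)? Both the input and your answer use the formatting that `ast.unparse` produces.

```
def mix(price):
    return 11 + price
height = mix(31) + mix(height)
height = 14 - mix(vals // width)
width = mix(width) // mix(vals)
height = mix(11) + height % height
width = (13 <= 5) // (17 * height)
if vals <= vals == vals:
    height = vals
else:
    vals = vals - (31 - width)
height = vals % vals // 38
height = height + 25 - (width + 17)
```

Transformed code:
height = 11 + 31 + (11 + height)
height = 14 - (11 + vals // width)
width = (11 + width) // (11 + vals)
height = 11 + 11 + height % height
width = (13 <= 5) // (17 * height)
if vals <= vals == vals:
    height = vals
else:
    vals = vals - (31 - width)
height = vals % vals // 38
height = height + 25 - (width + 17)

height = 11 + 11 + height % height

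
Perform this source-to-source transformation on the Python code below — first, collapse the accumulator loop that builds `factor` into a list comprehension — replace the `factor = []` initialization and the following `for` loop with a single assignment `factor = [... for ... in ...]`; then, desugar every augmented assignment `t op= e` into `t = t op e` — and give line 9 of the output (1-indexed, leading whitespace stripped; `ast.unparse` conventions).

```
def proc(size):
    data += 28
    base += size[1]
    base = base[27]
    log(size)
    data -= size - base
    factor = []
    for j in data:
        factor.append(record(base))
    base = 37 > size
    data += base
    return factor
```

data = data + base

Transformed code:
def proc(size):
    data = data + 28
    base = base + size[1]
    base = base[27]
    log(size)
    data = data - (size - base)
    factor = [record(base) for j in data]
    base = 37 > size
    data = data + base
    return factor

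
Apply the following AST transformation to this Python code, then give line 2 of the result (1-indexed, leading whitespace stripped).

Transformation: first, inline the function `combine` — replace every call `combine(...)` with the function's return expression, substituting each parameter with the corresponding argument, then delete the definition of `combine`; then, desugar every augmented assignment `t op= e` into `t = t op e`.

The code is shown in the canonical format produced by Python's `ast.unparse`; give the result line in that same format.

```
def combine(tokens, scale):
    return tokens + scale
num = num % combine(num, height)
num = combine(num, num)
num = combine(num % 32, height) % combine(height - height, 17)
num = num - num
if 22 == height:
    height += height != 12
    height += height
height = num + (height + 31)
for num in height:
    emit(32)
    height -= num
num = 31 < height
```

Transformed code:
num = num % (num + height)
num = num + num
num = (num % 32 + height) % (height - height + 17)
num = num - num
if 22 == height:
    height = height + (height != 12)
    height = height + height
height = num + (height + 31)
for num in height:
    emit(32)
    height = height - num
num = 31 < height

num = num + num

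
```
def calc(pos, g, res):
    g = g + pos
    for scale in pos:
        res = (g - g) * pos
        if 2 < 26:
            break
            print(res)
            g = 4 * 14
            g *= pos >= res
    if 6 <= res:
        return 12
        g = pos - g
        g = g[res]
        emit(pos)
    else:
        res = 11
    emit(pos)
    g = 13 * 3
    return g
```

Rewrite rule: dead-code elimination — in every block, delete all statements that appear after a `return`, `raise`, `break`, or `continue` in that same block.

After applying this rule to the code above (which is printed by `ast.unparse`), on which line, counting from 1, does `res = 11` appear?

10

Transformed code:
def calc(pos, g, res):
    g = g + pos
    for scale in pos:
        res = (g - g) * pos
        if 2 < 26:
            break
    if 6 <= res:
        return 12
    else:
        res = 11
    emit(pos)
    g = 13 * 3
    return g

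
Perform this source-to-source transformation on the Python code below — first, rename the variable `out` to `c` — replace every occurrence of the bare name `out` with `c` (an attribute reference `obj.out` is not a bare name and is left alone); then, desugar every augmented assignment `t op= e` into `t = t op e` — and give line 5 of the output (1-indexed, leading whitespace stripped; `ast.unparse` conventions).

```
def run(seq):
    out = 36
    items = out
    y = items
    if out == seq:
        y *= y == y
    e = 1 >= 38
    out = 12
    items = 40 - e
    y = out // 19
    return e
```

if c == seq:

Transformed code:
def run(seq):
    c = 36
    items = c
    y = items
    if c == seq:
        y = y * (y == y)
    e = 1 >= 38
    c = 12
    items = 40 - e
    y = c // 19
    return e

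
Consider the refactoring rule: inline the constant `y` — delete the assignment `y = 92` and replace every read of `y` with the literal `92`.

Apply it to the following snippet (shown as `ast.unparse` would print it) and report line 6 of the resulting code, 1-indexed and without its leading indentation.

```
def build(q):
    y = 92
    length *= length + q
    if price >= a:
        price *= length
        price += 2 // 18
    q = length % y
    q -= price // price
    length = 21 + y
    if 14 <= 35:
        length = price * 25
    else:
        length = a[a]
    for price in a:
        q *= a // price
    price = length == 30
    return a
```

q = length % 92

Transformed code:
def build(q):
    length *= length + q
    if price >= a:
        price *= length
        price += 2 // 18
    q = length % 92
    q -= price // price
    length = 21 + 92
    if 14 <= 35:
        length = price * 25
    else:
        length = a[a]
    for price in a:
        q *= a // price
    price = length == 30
    return a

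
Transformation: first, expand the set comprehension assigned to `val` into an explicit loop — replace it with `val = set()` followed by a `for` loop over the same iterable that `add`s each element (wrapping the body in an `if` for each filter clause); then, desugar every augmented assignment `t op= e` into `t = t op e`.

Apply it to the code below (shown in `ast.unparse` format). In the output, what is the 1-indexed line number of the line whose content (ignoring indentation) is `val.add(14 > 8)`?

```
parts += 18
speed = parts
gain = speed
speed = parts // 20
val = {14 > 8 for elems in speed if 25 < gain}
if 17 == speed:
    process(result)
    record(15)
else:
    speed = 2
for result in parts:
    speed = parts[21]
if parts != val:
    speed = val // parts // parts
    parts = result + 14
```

Transformed code:
parts = parts + 18
speed = parts
gain = speed
speed = parts // 20
val = set()
for elems in speed:
    if 25 < gain:
        val.add(14 > 8)
if 17 == speed:
    process(result)
    record(15)
else:
    speed = 2
for result in parts:
    speed = parts[21]
if parts != val:
    speed = val // parts // parts
    parts = result + 14

8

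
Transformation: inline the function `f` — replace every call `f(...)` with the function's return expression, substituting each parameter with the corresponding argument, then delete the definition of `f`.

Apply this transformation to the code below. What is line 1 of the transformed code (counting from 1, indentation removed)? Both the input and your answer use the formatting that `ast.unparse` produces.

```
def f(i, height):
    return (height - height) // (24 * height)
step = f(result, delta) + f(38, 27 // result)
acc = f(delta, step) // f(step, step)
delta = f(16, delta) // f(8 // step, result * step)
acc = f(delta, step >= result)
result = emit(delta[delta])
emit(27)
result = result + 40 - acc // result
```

Transformed code:
step = (delta - delta) // (24 * delta) + (27 // result - 27 // result) // (24 * (27 // result))
acc = (step - step) // (24 * step) // ((step - step) // (24 * step))
delta = (delta - delta) // (24 * delta) // ((result * step - result * step) // (24 * (result * step)))
acc = ((step >= result) - (step >= result)) // (24 * (step >= result))
result = emit(delta[delta])
emit(27)
result = result + 40 - acc // result

step = (delta - delta) // (24 * delta) + (27 // result - 27 // result) // (24 * (27 // result))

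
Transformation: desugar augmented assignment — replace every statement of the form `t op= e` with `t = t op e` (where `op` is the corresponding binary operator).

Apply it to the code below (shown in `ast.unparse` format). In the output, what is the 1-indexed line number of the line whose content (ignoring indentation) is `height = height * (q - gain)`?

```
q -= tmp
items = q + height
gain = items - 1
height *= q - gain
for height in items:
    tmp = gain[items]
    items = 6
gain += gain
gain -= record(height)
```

Transformed code:
q = q - tmp
items = q + height
gain = items - 1
height = height * (q - gain)
for height in items:
    tmp = gain[items]
    items = 6
gain = gain + gain
gain = gain - record(height)

4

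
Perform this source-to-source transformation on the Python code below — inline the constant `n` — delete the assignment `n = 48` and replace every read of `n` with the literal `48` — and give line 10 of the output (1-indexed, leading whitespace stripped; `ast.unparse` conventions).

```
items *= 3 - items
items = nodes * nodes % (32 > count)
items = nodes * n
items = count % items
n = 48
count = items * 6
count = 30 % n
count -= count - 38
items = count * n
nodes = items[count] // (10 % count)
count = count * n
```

count = count * 48

Transformed code:
items *= 3 - items
items = nodes * nodes % (32 > count)
items = nodes * 48
items = count % items
count = items * 6
count = 30 % 48
count -= count - 38
items = count * 48
nodes = items[count] // (10 % count)
count = count * 48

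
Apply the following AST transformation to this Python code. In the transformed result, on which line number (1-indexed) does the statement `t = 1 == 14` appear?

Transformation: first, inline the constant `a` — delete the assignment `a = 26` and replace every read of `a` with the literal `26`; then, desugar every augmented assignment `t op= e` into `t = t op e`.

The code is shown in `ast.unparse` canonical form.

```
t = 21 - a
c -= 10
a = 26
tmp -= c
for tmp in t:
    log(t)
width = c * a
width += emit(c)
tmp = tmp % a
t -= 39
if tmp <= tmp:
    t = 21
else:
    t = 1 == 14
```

Transformed code:
t = 21 - 26
c = c - 10
tmp = tmp - c
for tmp in t:
    log(t)
width = c * 26
width = width + emit(c)
tmp = tmp % 26
t = t - 39
if tmp <= tmp:
    t = 21
else:
    t = 1 == 14

13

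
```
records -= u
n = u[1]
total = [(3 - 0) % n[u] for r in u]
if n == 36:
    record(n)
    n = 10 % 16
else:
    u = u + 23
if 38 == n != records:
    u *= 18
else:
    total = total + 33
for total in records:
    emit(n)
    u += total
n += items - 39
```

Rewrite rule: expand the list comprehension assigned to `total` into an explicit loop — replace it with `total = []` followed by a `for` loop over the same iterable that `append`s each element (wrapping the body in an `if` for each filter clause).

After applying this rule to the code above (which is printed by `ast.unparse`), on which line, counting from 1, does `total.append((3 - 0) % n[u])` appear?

5

Transformed code:
records -= u
n = u[1]
total = []
for r in u:
    total.append((3 - 0) % n[u])
if n == 36:
    record(n)
    n = 10 % 16
else:
    u = u + 23
if 38 == n != records:
    u *= 18
else:
    total = total + 33
for total in records:
    emit(n)
    u += total
n += items - 39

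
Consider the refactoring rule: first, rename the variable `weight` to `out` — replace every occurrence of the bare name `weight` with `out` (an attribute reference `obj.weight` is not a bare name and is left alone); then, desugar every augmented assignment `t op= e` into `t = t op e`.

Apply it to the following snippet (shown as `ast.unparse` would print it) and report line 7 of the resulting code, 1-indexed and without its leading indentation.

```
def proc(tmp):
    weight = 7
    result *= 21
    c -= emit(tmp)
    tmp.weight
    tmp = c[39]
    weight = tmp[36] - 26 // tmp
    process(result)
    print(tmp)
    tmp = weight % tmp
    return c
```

out = tmp[36] - 26 // tmp

Transformed code:
def proc(tmp):
    out = 7
    result = result * 21
    c = c - emit(tmp)
    tmp.weight
    tmp = c[39]
    out = tmp[36] - 26 // tmp
    process(result)
    print(tmp)
    tmp = out % tmp
    return c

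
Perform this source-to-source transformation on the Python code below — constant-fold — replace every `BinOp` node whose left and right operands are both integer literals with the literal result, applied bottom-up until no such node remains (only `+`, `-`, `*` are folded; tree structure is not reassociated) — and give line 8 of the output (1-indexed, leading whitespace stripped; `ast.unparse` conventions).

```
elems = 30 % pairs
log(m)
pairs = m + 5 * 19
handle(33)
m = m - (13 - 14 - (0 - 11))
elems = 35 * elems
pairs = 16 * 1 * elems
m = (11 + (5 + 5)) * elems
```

m = 21 * elems

Transformed code:
elems = 30 % pairs
log(m)
pairs = m + 95
handle(33)
m = m - 10
elems = 35 * elems
pairs = 16 * elems
m = 21 * elems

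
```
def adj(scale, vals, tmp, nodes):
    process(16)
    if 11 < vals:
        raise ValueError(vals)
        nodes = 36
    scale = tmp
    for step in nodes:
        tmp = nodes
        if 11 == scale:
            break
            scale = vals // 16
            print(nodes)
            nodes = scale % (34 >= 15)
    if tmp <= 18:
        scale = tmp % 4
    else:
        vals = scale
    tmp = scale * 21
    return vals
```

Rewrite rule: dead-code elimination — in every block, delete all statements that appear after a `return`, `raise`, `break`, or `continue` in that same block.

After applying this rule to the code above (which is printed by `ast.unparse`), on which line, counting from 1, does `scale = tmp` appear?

Transformed code:
def adj(scale, vals, tmp, nodes):
    process(16)
    if 11 < vals:
        raise ValueError(vals)
    scale = tmp
    for step in nodes:
        tmp = nodes
        if 11 == scale:
            break
    if tmp <= 18:
        scale = tmp % 4
    else:
        vals = scale
    tmp = scale * 21
    return vals

5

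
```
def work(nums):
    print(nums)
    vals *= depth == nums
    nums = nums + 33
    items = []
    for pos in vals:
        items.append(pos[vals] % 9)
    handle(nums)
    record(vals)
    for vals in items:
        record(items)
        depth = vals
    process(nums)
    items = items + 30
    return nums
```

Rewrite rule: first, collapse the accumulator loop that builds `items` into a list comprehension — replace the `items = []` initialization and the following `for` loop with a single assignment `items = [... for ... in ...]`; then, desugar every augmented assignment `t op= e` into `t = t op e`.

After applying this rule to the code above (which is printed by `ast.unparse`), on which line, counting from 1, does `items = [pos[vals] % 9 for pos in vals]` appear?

5

Transformed code:
def work(nums):
    print(nums)
    vals = vals * (depth == nums)
    nums = nums + 33
    items = [pos[vals] % 9 for pos in vals]
    handle(nums)
    record(vals)
    for vals in items:
        record(items)
        depth = vals
    process(nums)
    items = items + 30
    return nums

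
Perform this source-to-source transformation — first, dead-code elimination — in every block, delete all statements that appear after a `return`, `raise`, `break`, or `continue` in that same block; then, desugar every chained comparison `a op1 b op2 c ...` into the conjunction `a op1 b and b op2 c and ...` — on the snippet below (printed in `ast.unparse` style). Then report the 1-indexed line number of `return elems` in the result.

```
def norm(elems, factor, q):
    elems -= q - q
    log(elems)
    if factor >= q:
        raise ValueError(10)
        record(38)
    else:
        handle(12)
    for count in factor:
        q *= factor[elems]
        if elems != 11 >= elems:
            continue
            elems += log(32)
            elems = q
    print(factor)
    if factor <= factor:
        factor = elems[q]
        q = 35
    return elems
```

Transformed code:
def norm(elems, factor, q):
    elems -= q - q
    log(elems)
    if factor >= q:
        raise ValueError(10)
    else:
        handle(12)
    for count in factor:
        q *= factor[elems]
        if elems != 11 and 11 >= elems:
            continue
    print(factor)
    if factor <= factor:
        factor = elems[q]
        q = 35
    return elems

16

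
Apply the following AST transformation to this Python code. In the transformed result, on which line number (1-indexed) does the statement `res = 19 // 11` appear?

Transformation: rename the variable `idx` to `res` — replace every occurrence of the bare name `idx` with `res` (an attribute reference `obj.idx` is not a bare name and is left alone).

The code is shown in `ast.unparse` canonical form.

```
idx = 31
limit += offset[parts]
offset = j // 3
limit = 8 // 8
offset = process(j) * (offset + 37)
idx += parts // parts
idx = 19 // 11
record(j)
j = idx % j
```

7

Transformed code:
res = 31
limit += offset[parts]
offset = j // 3
limit = 8 // 8
offset = process(j) * (offset + 37)
res += parts // parts
res = 19 // 11
record(j)
j = res % j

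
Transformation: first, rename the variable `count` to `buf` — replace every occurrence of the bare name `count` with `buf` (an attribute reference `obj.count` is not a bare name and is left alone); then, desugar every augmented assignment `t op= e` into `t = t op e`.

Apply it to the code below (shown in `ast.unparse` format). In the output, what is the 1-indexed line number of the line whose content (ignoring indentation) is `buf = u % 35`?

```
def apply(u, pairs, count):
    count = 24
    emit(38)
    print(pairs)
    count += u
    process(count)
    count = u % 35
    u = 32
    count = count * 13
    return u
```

Transformed code:
def apply(u, pairs, buf):
    buf = 24
    emit(38)
    print(pairs)
    buf = buf + u
    process(buf)
    buf = u % 35
    u = 32
    buf = buf * 13
    return u

7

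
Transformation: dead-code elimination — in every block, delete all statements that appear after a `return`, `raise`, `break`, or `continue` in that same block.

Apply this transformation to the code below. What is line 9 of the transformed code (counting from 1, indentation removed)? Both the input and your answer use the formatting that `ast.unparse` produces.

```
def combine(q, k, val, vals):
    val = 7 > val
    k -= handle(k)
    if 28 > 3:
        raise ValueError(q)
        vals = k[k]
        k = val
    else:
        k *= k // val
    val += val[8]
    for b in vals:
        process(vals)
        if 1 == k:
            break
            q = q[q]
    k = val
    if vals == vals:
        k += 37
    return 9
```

Transformed code:
def combine(q, k, val, vals):
    val = 7 > val
    k -= handle(k)
    if 28 > 3:
        raise ValueError(q)
    else:
        k *= k // val
    val += val[8]
    for b in vals:
        process(vals)
        if 1 == k:
            break
    k = val
    if vals == vals:
        k += 37
    return 9

for b in vals:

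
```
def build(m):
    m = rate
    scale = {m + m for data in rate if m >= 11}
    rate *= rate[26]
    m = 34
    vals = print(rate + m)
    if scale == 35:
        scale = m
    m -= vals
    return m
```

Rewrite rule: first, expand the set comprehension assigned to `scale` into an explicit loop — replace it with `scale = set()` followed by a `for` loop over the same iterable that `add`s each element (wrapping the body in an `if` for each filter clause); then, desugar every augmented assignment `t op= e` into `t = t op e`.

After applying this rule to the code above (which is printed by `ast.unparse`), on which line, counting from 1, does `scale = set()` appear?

3

Transformed code:
def build(m):
    m = rate
    scale = set()
    for data in rate:
        if m >= 11:
            scale.add(m + m)
    rate = rate * rate[26]
    m = 34
    vals = print(rate + m)
    if scale == 35:
        scale = m
    m = m - vals
    return m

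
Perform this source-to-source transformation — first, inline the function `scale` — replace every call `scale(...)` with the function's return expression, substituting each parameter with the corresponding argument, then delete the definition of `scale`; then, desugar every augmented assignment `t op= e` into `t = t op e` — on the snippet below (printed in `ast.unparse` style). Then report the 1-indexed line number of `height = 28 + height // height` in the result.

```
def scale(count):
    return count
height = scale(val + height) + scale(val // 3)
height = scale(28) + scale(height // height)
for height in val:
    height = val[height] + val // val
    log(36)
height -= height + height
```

2

Transformed code:
height = val + height + val // 3
height = 28 + height // height
for height in val:
    height = val[height] + val // val
    log(36)
height = height - (height + height)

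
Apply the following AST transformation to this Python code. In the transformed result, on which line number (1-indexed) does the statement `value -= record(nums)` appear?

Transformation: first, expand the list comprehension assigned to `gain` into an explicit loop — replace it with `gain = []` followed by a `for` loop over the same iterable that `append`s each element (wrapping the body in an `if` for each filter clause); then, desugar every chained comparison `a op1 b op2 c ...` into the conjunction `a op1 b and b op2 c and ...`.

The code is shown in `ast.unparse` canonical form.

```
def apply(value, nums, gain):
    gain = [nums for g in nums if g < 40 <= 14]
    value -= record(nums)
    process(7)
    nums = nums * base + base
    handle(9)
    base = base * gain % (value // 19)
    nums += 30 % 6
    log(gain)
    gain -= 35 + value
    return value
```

6

Transformed code:
def apply(value, nums, gain):
    gain = []
    for g in nums:
        if g < 40 and 40 <= 14:
            gain.append(nums)
    value -= record(nums)
    process(7)
    nums = nums * base + base
    handle(9)
    base = base * gain % (value // 19)
    nums += 30 % 6
    log(gain)
    gain -= 35 + value
    return value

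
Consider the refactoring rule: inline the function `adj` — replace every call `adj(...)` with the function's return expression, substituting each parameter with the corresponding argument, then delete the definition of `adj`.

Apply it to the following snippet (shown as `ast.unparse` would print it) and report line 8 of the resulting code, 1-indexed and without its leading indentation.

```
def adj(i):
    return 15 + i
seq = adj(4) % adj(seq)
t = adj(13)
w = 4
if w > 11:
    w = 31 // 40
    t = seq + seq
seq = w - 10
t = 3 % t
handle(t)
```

t = 3 % t

Transformed code:
seq = (15 + 4) % (15 + seq)
t = 15 + 13
w = 4
if w > 11:
    w = 31 // 40
    t = seq + seq
seq = w - 10
t = 3 % t
handle(t)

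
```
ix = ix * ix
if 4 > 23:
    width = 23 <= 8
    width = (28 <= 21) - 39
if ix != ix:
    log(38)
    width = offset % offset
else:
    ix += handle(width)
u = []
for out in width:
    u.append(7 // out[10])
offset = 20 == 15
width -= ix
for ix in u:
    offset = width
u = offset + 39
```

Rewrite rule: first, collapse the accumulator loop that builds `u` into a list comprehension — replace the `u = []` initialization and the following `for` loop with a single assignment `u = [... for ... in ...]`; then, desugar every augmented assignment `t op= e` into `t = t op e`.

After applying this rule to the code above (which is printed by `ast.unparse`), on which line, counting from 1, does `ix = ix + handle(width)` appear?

9

Transformed code:
ix = ix * ix
if 4 > 23:
    width = 23 <= 8
    width = (28 <= 21) - 39
if ix != ix:
    log(38)
    width = offset % offset
else:
    ix = ix + handle(width)
u = [7 // out[10] for out in width]
offset = 20 == 15
width = width - ix
for ix in u:
    offset = width
u = offset + 39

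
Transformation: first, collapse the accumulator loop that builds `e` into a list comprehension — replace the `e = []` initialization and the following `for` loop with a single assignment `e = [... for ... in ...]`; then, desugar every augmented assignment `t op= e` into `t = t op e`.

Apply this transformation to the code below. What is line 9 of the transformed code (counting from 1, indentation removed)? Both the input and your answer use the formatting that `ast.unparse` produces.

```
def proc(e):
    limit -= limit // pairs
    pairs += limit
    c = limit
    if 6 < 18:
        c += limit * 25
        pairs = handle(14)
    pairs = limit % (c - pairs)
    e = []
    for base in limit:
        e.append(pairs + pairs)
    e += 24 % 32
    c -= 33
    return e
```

e = [pairs + pairs for base in limit]

Transformed code:
def proc(e):
    limit = limit - limit // pairs
    pairs = pairs + limit
    c = limit
    if 6 < 18:
        c = c + limit * 25
        pairs = handle(14)
    pairs = limit % (c - pairs)
    e = [pairs + pairs for base in limit]
    e = e + 24 % 32
    c = c - 33
    return e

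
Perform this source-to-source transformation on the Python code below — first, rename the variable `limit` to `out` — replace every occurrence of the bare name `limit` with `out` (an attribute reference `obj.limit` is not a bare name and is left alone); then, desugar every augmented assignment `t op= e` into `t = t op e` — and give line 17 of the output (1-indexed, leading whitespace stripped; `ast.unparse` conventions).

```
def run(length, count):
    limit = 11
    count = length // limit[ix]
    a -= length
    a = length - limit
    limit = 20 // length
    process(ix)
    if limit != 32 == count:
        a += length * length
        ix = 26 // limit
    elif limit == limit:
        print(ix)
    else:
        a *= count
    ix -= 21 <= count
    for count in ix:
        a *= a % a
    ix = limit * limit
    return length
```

a = a * (a % a)

Transformed code:
def run(length, count):
    out = 11
    count = length // out[ix]
    a = a - length
    a = length - out
    out = 20 // length
    process(ix)
    if out != 32 == count:
        a = a + length * length
        ix = 26 // out
    elif out == out:
        print(ix)
    else:
        a = a * count
    ix = ix - (21 <= count)
    for count in ix:
        a = a * (a % a)
    ix = out * out
    return length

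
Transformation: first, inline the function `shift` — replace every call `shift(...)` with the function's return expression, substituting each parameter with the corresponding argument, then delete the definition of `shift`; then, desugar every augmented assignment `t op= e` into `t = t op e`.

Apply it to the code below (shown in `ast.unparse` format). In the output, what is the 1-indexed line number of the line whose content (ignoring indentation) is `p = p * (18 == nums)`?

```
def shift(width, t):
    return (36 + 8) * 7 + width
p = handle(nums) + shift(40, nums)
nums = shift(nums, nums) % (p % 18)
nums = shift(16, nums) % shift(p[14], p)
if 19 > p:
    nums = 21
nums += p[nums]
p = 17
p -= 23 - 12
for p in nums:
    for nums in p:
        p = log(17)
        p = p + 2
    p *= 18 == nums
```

13

Transformed code:
p = handle(nums) + ((36 + 8) * 7 + 40)
nums = ((36 + 8) * 7 + nums) % (p % 18)
nums = ((36 + 8) * 7 + 16) % ((36 + 8) * 7 + p[14])
if 19 > p:
    nums = 21
nums = nums + p[nums]
p = 17
p = p - (23 - 12)
for p in nums:
    for nums in p:
        p = log(17)
        p = p + 2
    p = p * (18 == nums)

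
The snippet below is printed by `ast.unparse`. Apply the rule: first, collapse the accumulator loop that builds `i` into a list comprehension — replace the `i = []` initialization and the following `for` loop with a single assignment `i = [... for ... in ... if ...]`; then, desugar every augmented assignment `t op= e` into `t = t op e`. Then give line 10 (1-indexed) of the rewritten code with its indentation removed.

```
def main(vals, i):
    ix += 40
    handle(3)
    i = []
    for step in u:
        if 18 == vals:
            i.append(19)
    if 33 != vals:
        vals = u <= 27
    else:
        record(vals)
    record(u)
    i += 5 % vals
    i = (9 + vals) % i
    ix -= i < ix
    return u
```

Transformed code:
def main(vals, i):
    ix = ix + 40
    handle(3)
    i = [19 for step in u if 18 == vals]
    if 33 != vals:
        vals = u <= 27
    else:
        record(vals)
    record(u)
    i = i + 5 % vals
    i = (9 + vals) % i
    ix = ix - (i < ix)
    return u

i = i + 5 % vals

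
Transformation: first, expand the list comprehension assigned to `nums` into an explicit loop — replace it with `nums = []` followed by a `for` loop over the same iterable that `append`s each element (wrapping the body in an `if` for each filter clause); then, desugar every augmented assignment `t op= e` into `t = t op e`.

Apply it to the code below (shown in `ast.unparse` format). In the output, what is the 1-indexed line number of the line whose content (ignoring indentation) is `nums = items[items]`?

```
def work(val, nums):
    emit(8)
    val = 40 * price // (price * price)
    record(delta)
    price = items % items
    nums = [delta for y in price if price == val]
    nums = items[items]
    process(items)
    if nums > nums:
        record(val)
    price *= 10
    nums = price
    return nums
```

Transformed code:
def work(val, nums):
    emit(8)
    val = 40 * price // (price * price)
    record(delta)
    price = items % items
    nums = []
    for y in price:
        if price == val:
            nums.append(delta)
    nums = items[items]
    process(items)
    if nums > nums:
        record(val)
    price = price * 10
    nums = price
    return nums

10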